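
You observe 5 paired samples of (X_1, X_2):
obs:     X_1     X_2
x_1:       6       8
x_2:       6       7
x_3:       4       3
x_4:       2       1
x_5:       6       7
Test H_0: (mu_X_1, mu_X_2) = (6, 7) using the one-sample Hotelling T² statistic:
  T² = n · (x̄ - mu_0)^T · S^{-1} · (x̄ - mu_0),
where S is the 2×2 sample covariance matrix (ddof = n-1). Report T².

Step 1 — sample mean vector:
  mean(X_1) = (6 + 6 + 4 + 2 + 6) / 5 = 24/5 = 4.8
  mean(X_2) = (8 + 7 + 3 + 1 + 7) / 5 = 26/5 = 5.2
  x̄ = (4.8, 5.2),  deviation x̄ - mu_0 = (4.8, 5.2) - (6, 7) = (-1.2, -1.8).

Step 2 — sample covariance matrix, S[i,j] = (1/(n-1)) · Σ_k (x_{k,i} - mean_i) · (x_{k,j} - mean_j), divisor n-1 = 4:
  S[X_1,X_1] = ((1.2)·(1.2) + (1.2)·(1.2) + (-0.8)·(-0.8) + (-2.8)·(-2.8) + (1.2)·(1.2)) / 4 = 12.8/4 = 3.2
  S[X_1,X_2] = ((1.2)·(2.8) + (1.2)·(1.8) + (-0.8)·(-2.2) + (-2.8)·(-4.2) + (1.2)·(1.8)) / 4 = 21.2/4 = 5.3
  S[X_2,X_2] = ((2.8)·(2.8) + (1.8)·(1.8) + (-2.2)·(-2.2) + (-4.2)·(-4.2) + (1.8)·(1.8)) / 4 = 36.8/4 = 9.2
  S = [[3.2, 5.3],
 [5.3, 9.2]].

Step 3 — invert S. det(S) = 3.2·9.2 - (5.3)² = 1.35.
  S^{-1} = (1/det) · [[d, -b], [-b, a]] = [[6.8148, -3.9259],
 [-3.9259, 2.3704]].

Step 4 — quadratic form (x̄ - mu_0)^T · S^{-1} · (x̄ - mu_0):
  S^{-1} · (x̄ - mu_0) = (-1.1111, 0.4444),
  (x̄ - mu_0)^T · [...] = (-1.2)·(-1.1111) + (-1.8)·(0.4444) = 0.5333.

Step 5 — scale by n: T² = 5 · 0.5333 = 2.6667.

T² ≈ 2.6667


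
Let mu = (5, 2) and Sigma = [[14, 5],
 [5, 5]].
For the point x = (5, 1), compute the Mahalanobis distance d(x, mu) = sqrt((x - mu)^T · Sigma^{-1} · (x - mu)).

Step 1 — centre the observation: (x - mu) = (0, -1).

Step 2 — invert Sigma. det(Sigma) = 14·5 - (5)² = 45.
  Sigma^{-1} = (1/det) · [[d, -b], [-b, a]] = [[0.1111, -0.1111],
 [-0.1111, 0.3111]].

Step 3 — form the quadratic (x - mu)^T · Sigma^{-1} · (x - mu):
  Sigma^{-1} · (x - mu) = (0.1111, -0.3111).
  (x - mu)^T · [Sigma^{-1} · (x - mu)] = (0)·(0.1111) + (-1)·(-0.3111) = 0.3111.

Step 4 — take square root: d = √(0.3111) ≈ 0.5578.

d(x, mu) = √(0.3111) ≈ 0.5578


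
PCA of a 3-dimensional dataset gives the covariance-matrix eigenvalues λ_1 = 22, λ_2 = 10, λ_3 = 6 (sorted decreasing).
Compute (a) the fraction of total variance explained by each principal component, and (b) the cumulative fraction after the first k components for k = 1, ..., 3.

Step 1 — total variance = trace(Sigma) = Σ λ_i = 22 + 10 + 6 = 38.

Step 2 — fraction explained by component i = λ_i / Σ λ:
  PC1: 22/38 = 0.5789
  PC2: 10/38 = 0.2632
  PC3: 6/38 = 0.1579

Step 3 — cumulative fraction after k components = (λ_1 + ... + λ_k) / Σ λ:
  k = 1: 22/38 = 0.5789
  k = 2: (22 + 10)/38 = 32/38 = 0.8421
  k = 3: (22 + 10 + 6)/38 = 38/38 = 1

Summary (fraction, with percent):

explained: PC1 0.5789 (57.89%), PC2 0.2632 (26.32%), PC3 0.1579 (15.79%);  cumulative: 0.5789, 0.8421, 1


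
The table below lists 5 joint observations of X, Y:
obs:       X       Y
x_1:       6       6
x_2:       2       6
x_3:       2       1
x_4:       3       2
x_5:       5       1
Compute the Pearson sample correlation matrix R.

Step 1 — column means:
  mean(X) = (6 + 2 + 2 + 3 + 5) / 5 = 18/5 = 3.6
  mean(Y) = (6 + 6 + 1 + 2 + 1) / 5 = 16/5 = 3.2

Step 2 — sample variances and covariances s[i,j] = (1/(n-1)) · Σ_k (x_{k,i} - mean_i) · (x_{k,j} - mean_j), with n-1 = 4:
  s[X,X] = ((2.4)·(2.4) + (-1.6)·(-1.6) + (-1.6)·(-1.6) + (-0.6)·(-0.6) + (1.4)·(1.4)) / 4 = 13.2/4 = 3.3
  s[X,Y] = ((2.4)·(2.8) + (-1.6)·(2.8) + (-1.6)·(-2.2) + (-0.6)·(-1.2) + (1.4)·(-2.2)) / 4 = 3.4/4 = 0.85
  s[Y,Y] = ((2.8)·(2.8) + (2.8)·(2.8) + (-2.2)·(-2.2) + (-1.2)·(-1.2) + (-2.2)·(-2.2)) / 4 = 26.8/4 = 6.7
  Sample standard deviations s_i = √(s[i,i]):
  s(X) = √(3.3) = 1.8166
  s(Y) = √(6.7) = 2.5884

Step 3 — r_{ij} = s_{ij} / (s_i · s_j):
  r[X,X] = 1 (diagonal).
  r[X,Y] = 0.85 / (1.8166 · 2.5884) = 0.85 / 4.7021 = 0.1808
  r[Y,Y] = 1 (diagonal).

R is symmetric with unit diagonal. Assembling:

R = [[1, 0.1808],
 [0.1808, 1]]


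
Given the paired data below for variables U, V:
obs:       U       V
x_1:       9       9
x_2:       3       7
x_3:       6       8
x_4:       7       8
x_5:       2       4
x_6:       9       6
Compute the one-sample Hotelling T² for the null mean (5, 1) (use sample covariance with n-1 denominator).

Step 1 — sample mean vector:
  mean(U) = (9 + 3 + 6 + 7 + 2 + 9) / 6 = 36/6 = 6
  mean(V) = (9 + 7 + 8 + 8 + 4 + 6) / 6 = 42/6 = 7
  x̄ = (6, 7),  deviation x̄ - mu_0 = (6, 7) - (5, 1) = (1, 6).

Step 2 — sample covariance matrix, S[i,j] = (1/(n-1)) · Σ_k (x_{k,i} - mean_i) · (x_{k,j} - mean_j), divisor n-1 = 5:
  S[U,U] = ((3)·(3) + (-3)·(-3) + (0)·(0) + (1)·(1) + (-4)·(-4) + (3)·(3)) / 5 = 44/5 = 8.8
  S[U,V] = ((3)·(2) + (-3)·(0) + (0)·(1) + (1)·(1) + (-4)·(-3) + (3)·(-1)) / 5 = 16/5 = 3.2
  S[V,V] = ((2)·(2) + (0)·(0) + (1)·(1) + (1)·(1) + (-3)·(-3) + (-1)·(-1)) / 5 = 16/5 = 3.2
  S = [[8.8, 3.2],
 [3.2, 3.2]].

Step 3 — invert S. det(S) = 8.8·3.2 - (3.2)² = 17.92.
  S^{-1} = (1/det) · [[d, -b], [-b, a]] = [[0.1786, -0.1786],
 [-0.1786, 0.4911]].

Step 4 — quadratic form (x̄ - mu_0)^T · S^{-1} · (x̄ - mu_0):
  S^{-1} · (x̄ - mu_0) = (-0.8929, 2.7679),
  (x̄ - mu_0)^T · [...] = (1)·(-0.8929) + (6)·(2.7679) = 15.7143.

Step 5 — scale by n: T² = 6 · 15.7143 = 94.2857.

T² ≈ 94.2857


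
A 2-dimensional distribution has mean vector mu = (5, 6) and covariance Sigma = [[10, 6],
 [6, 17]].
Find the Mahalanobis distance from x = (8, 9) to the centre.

Step 1 — centre the observation: (x - mu) = (3, 3).

Step 2 — invert Sigma. det(Sigma) = 10·17 - (6)² = 134.
  Sigma^{-1} = (1/det) · [[d, -b], [-b, a]] = [[0.1269, -0.0448],
 [-0.0448, 0.0746]].

Step 3 — form the quadratic (x - mu)^T · Sigma^{-1} · (x - mu):
  Sigma^{-1} · (x - mu) = (0.2463, 0.0896).
  (x - mu)^T · [Sigma^{-1} · (x - mu)] = (3)·(0.2463) + (3)·(0.0896) = 1.0075.

Step 4 — take square root: d = √(1.0075) ≈ 1.0037.

d(x, mu) = √(1.0075) ≈ 1.0037


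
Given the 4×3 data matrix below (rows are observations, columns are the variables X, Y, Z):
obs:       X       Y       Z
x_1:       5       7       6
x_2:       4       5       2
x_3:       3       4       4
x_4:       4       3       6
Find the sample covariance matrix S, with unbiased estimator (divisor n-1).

Step 1 — column means:
  mean(X) = (5 + 4 + 3 + 4) / 4 = 16/4 = 4
  mean(Y) = (7 + 5 + 4 + 3) / 4 = 19/4 = 4.75
  mean(Z) = (6 + 2 + 4 + 6) / 4 = 18/4 = 4.5

Step 2 — sample covariance S[i,j] = (1/(n-1)) · Σ_k (x_{k,i} - mean_i) · (x_{k,j} - mean_j), with n-1 = 3.
  S[X,X] = ((1)·(1) + (0)·(0) + (-1)·(-1) + (0)·(0)) / 3 = 2/3 = 0.6667
  S[X,Y] = ((1)·(2.25) + (0)·(0.25) + (-1)·(-0.75) + (0)·(-1.75)) / 3 = 3/3 = 1
  S[X,Z] = ((1)·(1.5) + (0)·(-2.5) + (-1)·(-0.5) + (0)·(1.5)) / 3 = 2/3 = 0.6667
  S[Y,Y] = ((2.25)·(2.25) + (0.25)·(0.25) + (-0.75)·(-0.75) + (-1.75)·(-1.75)) / 3 = 8.75/3 = 2.9167
  S[Y,Z] = ((2.25)·(1.5) + (0.25)·(-2.5) + (-0.75)·(-0.5) + (-1.75)·(1.5)) / 3 = 0.5/3 = 0.1667
  S[Z,Z] = ((1.5)·(1.5) + (-2.5)·(-2.5) + (-0.5)·(-0.5) + (1.5)·(1.5)) / 3 = 11/3 = 3.6667

S is symmetric (S[j,i] = S[i,j]). Assembling:

S = [[0.6667, 1, 0.6667],
 [1, 2.9167, 0.1667],
 [0.6667, 0.1667, 3.6667]]


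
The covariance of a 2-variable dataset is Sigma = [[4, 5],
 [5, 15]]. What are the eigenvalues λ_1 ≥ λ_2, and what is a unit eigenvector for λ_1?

Step 1 — characteristic polynomial of 2×2 Sigma:
  det(Sigma - λI) = λ² - trace · λ + det = 0.
  trace = 4 + 15 = 19, det = 4·15 - (5)² = 35.
Step 2 — discriminant:
  Δ = trace² - 4·det = 361 - 140 = 221.
Step 3 — eigenvalues:
  λ = (trace ± √Δ)/2 = (19 ± 14.8661)/2,
  λ_1 = 16.933,  λ_2 = 2.067.

Step 4 — unit eigenvector for λ_1: solve (Sigma - λ_1 I)v = 0. First row:
  (4 - 16.933)·v_x + (5)·v_y = 0, i.e. (-12.933)·v_x + (5)·v_y = 0,
  so v ∝ (b, λ_1 - a) = (5, 12.933) = u.
  ||u|| = √((5)² + (12.933)²) = √(192.2634) ≈ 13.8659,
  v_1 = u/||u|| ≈ (0.3606, 0.9327) (||v_1|| = 1).

λ_1 = 16.933,  λ_2 = 2.067;  v_1 ≈ (0.3606, 0.9327)


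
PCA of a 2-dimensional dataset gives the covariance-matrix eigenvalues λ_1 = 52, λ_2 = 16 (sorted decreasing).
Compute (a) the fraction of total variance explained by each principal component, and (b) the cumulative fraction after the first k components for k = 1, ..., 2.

Step 1 — total variance = trace(Sigma) = Σ λ_i = 52 + 16 = 68.

Step 2 — fraction explained by component i = λ_i / Σ λ:
  PC1: 52/68 = 0.7647
  PC2: 16/68 = 0.2353

Step 3 — cumulative fraction after k components = (λ_1 + ... + λ_k) / Σ λ:
  k = 1: 52/68 = 0.7647
  k = 2: (52 + 16)/68 = 68/68 = 1

Summary (fraction, with percent):

explained: PC1 0.7647 (76.47%), PC2 0.2353 (23.53%);  cumulative: 0.7647, 1


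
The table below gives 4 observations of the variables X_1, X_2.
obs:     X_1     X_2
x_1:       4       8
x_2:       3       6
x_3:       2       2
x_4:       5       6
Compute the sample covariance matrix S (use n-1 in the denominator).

Step 1 — column means:
  mean(X_1) = (4 + 3 + 2 + 5) / 4 = 14/4 = 3.5
  mean(X_2) = (8 + 6 + 2 + 6) / 4 = 22/4 = 5.5

Step 2 — sample covariance S[i,j] = (1/(n-1)) · Σ_k (x_{k,i} - mean_i) · (x_{k,j} - mean_j), with n-1 = 3.
  S[X_1,X_1] = ((0.5)·(0.5) + (-0.5)·(-0.5) + (-1.5)·(-1.5) + (1.5)·(1.5)) / 3 = 5/3 = 1.6667
  S[X_1,X_2] = ((0.5)·(2.5) + (-0.5)·(0.5) + (-1.5)·(-3.5) + (1.5)·(0.5)) / 3 = 7/3 = 2.3333
  S[X_2,X_2] = ((2.5)·(2.5) + (0.5)·(0.5) + (-3.5)·(-3.5) + (0.5)·(0.5)) / 3 = 19/3 = 6.3333

S is symmetric (S[j,i] = S[i,j]). Assembling:

S = [[1.6667, 2.3333],
 [2.3333, 6.3333]]


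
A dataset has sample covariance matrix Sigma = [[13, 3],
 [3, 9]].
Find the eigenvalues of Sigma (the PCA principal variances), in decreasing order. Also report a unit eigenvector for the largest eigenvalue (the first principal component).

Step 1 — characteristic polynomial of 2×2 Sigma:
  det(Sigma - λI) = λ² - trace · λ + det = 0.
  trace = 13 + 9 = 22, det = 13·9 - (3)² = 108.
Step 2 — discriminant:
  Δ = trace² - 4·det = 484 - 432 = 52.
Step 3 — eigenvalues:
  λ = (trace ± √Δ)/2 = (22 ± 7.2111)/2,
  λ_1 = 14.6056,  λ_2 = 7.3944.

Step 4 — unit eigenvector for λ_1: solve (Sigma - λ_1 I)v = 0. First row:
  (13 - 14.6056)·v_x + (3)·v_y = 0, i.e. (-1.6056)·v_x + (3)·v_y = 0,
  so v ∝ (b, λ_1 - a) = (3, 1.6056) = u.
  ||u|| = √((3)² + (1.6056)²) = √(11.5778) ≈ 3.4026,
  v_1 = u/||u|| ≈ (0.8817, 0.4719) (||v_1|| = 1).

λ_1 = 14.6056,  λ_2 = 7.3944;  v_1 ≈ (0.8817, 0.4719)


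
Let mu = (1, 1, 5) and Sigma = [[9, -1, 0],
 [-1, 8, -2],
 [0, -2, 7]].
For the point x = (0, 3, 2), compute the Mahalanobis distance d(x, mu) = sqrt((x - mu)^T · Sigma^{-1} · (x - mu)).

Step 1 — centre the observation: (x - mu) = (-1, 2, -3).

Step 2 — invert Sigma (cofactor / det for 3×3, or solve directly):
  Sigma^{-1} = [[0.1128, 0.0152, 0.0043],
 [0.0152, 0.1367, 0.039],
 [0.0043, 0.039, 0.154]].

Step 3 — form the quadratic (x - mu)^T · Sigma^{-1} · (x - mu):
  Sigma^{-1} · (x - mu) = (-0.0954, 0.141, -0.3883).
  (x - mu)^T · [Sigma^{-1} · (x - mu)] = (-1)·(-0.0954) + (2)·(0.141) + (-3)·(-0.3883) = 1.5423.

Step 4 — take square root: d = √(1.5423) ≈ 1.2419.

d(x, mu) = √(1.5423) ≈ 1.2419


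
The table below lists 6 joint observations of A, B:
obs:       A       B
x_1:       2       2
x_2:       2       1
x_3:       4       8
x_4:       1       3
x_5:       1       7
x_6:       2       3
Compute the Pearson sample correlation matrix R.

Step 1 — column means:
  mean(A) = (2 + 2 + 4 + 1 + 1 + 2) / 6 = 12/6 = 2
  mean(B) = (2 + 1 + 8 + 3 + 7 + 3) / 6 = 24/6 = 4

Step 2 — sample variances and covariances s[i,j] = (1/(n-1)) · Σ_k (x_{k,i} - mean_i) · (x_{k,j} - mean_j), with n-1 = 5:
  s[A,A] = ((0)·(0) + (0)·(0) + (2)·(2) + (-1)·(-1) + (-1)·(-1) + (0)·(0)) / 5 = 6/5 = 1.2
  s[A,B] = ((0)·(-2) + (0)·(-3) + (2)·(4) + (-1)·(-1) + (-1)·(3) + (0)·(-1)) / 5 = 6/5 = 1.2
  s[B,B] = ((-2)·(-2) + (-3)·(-3) + (4)·(4) + (-1)·(-1) + (3)·(3) + (-1)·(-1)) / 5 = 40/5 = 8
  Sample standard deviations s_i = √(s[i,i]):
  s(A) = √(1.2) = 1.0954
  s(B) = √(8) = 2.8284

Step 3 — r_{ij} = s_{ij} / (s_i · s_j):
  r[A,A] = 1 (diagonal).
  r[A,B] = 1.2 / (1.0954 · 2.8284) = 1.2 / 3.0984 = 0.3873
  r[B,B] = 1 (diagonal).

R is symmetric with unit diagonal. Assembling:

R = [[1, 0.3873],
 [0.3873, 1]]


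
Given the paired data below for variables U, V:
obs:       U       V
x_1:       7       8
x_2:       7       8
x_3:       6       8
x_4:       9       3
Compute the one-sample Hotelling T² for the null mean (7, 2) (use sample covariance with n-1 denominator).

Step 1 — sample mean vector:
  mean(U) = (7 + 7 + 6 + 9) / 4 = 29/4 = 7.25
  mean(V) = (8 + 8 + 8 + 3) / 4 = 27/4 = 6.75
  x̄ = (7.25, 6.75),  deviation x̄ - mu_0 = (7.25, 6.75) - (7, 2) = (0.25, 4.75).

Step 2 — sample covariance matrix, S[i,j] = (1/(n-1)) · Σ_k (x_{k,i} - mean_i) · (x_{k,j} - mean_j), divisor n-1 = 3:
  S[U,U] = ((-0.25)·(-0.25) + (-0.25)·(-0.25) + (-1.25)·(-1.25) + (1.75)·(1.75)) / 3 = 4.75/3 = 1.5833
  S[U,V] = ((-0.25)·(1.25) + (-0.25)·(1.25) + (-1.25)·(1.25) + (1.75)·(-3.75)) / 3 = -8.75/3 = -2.9167
  S[V,V] = ((1.25)·(1.25) + (1.25)·(1.25) + (1.25)·(1.25) + (-3.75)·(-3.75)) / 3 = 18.75/3 = 6.25
  S = [[1.5833, -2.9167],
 [-2.9167, 6.25]].

Step 3 — invert S. det(S) = 1.5833·6.25 - (-2.9167)² = 1.3889.
  S^{-1} = (1/det) · [[d, -b], [-b, a]] = [[4.5, 2.1],
 [2.1, 1.14]].

Step 4 — quadratic form (x̄ - mu_0)^T · S^{-1} · (x̄ - mu_0):
  S^{-1} · (x̄ - mu_0) = (11.1, 5.94),
  (x̄ - mu_0)^T · [...] = (0.25)·(11.1) + (4.75)·(5.94) = 30.99.

Step 5 — scale by n: T² = 4 · 30.99 = 123.96.

T² ≈ 123.96


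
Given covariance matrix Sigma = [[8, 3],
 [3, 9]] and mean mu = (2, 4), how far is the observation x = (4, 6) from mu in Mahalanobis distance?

Step 1 — centre the observation: (x - mu) = (2, 2).

Step 2 — invert Sigma. det(Sigma) = 8·9 - (3)² = 63.
  Sigma^{-1} = (1/det) · [[d, -b], [-b, a]] = [[0.1429, -0.0476],
 [-0.0476, 0.127]].

Step 3 — form the quadratic (x - mu)^T · Sigma^{-1} · (x - mu):
  Sigma^{-1} · (x - mu) = (0.1905, 0.1587).
  (x - mu)^T · [Sigma^{-1} · (x - mu)] = (2)·(0.1905) + (2)·(0.1587) = 0.6984.

Step 4 — take square root: d = √(0.6984) ≈ 0.8357.

d(x, mu) = √(0.6984) ≈ 0.8357


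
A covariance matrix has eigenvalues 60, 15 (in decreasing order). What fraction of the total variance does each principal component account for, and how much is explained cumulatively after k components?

Step 1 — total variance = trace(Sigma) = Σ λ_i = 60 + 15 = 75.

Step 2 — fraction explained by component i = λ_i / Σ λ:
  PC1: 60/75 = 0.8
  PC2: 15/75 = 0.2

Step 3 — cumulative fraction after k components = (λ_1 + ... + λ_k) / Σ λ:
  k = 1: 60/75 = 0.8
  k = 2: (60 + 15)/75 = 75/75 = 1

Summary (fraction, with percent):

explained: PC1 0.8 (80%), PC2 0.2 (20%);  cumulative: 0.8, 1


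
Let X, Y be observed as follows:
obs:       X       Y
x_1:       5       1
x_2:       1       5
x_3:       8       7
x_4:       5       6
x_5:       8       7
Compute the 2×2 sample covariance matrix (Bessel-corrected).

Step 1 — column means:
  mean(X) = (5 + 1 + 8 + 5 + 8) / 5 = 27/5 = 5.4
  mean(Y) = (1 + 5 + 7 + 6 + 7) / 5 = 26/5 = 5.2

Step 2 — sample covariance S[i,j] = (1/(n-1)) · Σ_k (x_{k,i} - mean_i) · (x_{k,j} - mean_j), with n-1 = 4.
  S[X,X] = ((-0.4)·(-0.4) + (-4.4)·(-4.4) + (2.6)·(2.6) + (-0.4)·(-0.4) + (2.6)·(2.6)) / 4 = 33.2/4 = 8.3
  S[X,Y] = ((-0.4)·(-4.2) + (-4.4)·(-0.2) + (2.6)·(1.8) + (-0.4)·(0.8) + (2.6)·(1.8)) / 4 = 11.6/4 = 2.9
  S[Y,Y] = ((-4.2)·(-4.2) + (-0.2)·(-0.2) + (1.8)·(1.8) + (0.8)·(0.8) + (1.8)·(1.8)) / 4 = 24.8/4 = 6.2

S is symmetric (S[j,i] = S[i,j]). Assembling:

S = [[8.3, 2.9],
 [2.9, 6.2]]


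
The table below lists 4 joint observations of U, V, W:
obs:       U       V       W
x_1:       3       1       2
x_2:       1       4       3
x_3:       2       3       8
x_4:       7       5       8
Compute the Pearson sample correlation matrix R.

Step 1 — column means:
  mean(U) = (3 + 1 + 2 + 7) / 4 = 13/4 = 3.25
  mean(V) = (1 + 4 + 3 + 5) / 4 = 13/4 = 3.25
  mean(W) = (2 + 3 + 8 + 8) / 4 = 21/4 = 5.25

Step 2 — sample variances and covariances s[i,j] = (1/(n-1)) · Σ_k (x_{k,i} - mean_i) · (x_{k,j} - mean_j), with n-1 = 3:
  s[U,U] = ((-0.25)·(-0.25) + (-2.25)·(-2.25) + (-1.25)·(-1.25) + (3.75)·(3.75)) / 3 = 20.75/3 = 6.9167
  s[U,V] = ((-0.25)·(-2.25) + (-2.25)·(0.75) + (-1.25)·(-0.25) + (3.75)·(1.75)) / 3 = 5.75/3 = 1.9167
  s[U,W] = ((-0.25)·(-3.25) + (-2.25)·(-2.25) + (-1.25)·(2.75) + (3.75)·(2.75)) / 3 = 12.75/3 = 4.25
  s[V,V] = ((-2.25)·(-2.25) + (0.75)·(0.75) + (-0.25)·(-0.25) + (1.75)·(1.75)) / 3 = 8.75/3 = 2.9167
  s[V,W] = ((-2.25)·(-3.25) + (0.75)·(-2.25) + (-0.25)·(2.75) + (1.75)·(2.75)) / 3 = 9.75/3 = 3.25
  s[W,W] = ((-3.25)·(-3.25) + (-2.25)·(-2.25) + (2.75)·(2.75) + (2.75)·(2.75)) / 3 = 30.75/3 = 10.25
  Sample standard deviations s_i = √(s[i,i]):
  s(U) = √(6.9167) = 2.63
  s(V) = √(2.9167) = 1.7078
  s(W) = √(10.25) = 3.2016

Step 3 — r_{ij} = s_{ij} / (s_i · s_j):
  r[U,U] = 1 (diagonal).
  r[U,V] = 1.9167 / (2.63 · 1.7078) = 1.9167 / 4.4915 = 0.4267
  r[U,W] = 4.25 / (2.63 · 3.2016) = 4.25 / 8.42 = 0.5048
  r[V,V] = 1 (diagonal).
  r[V,W] = 3.25 / (1.7078 · 3.2016) = 3.25 / 5.4677 = 0.5944
  r[W,W] = 1 (diagonal).

R is symmetric with unit diagonal. Assembling:

R = [[1, 0.4267, 0.5048],
 [0.4267, 1, 0.5944],
 [0.5048, 0.5944, 1]]


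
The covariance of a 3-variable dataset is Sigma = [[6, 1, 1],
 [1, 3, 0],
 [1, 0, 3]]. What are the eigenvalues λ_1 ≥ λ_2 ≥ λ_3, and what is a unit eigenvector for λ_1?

Step 1 — characteristic polynomial p(λ) = det(λI - Sigma) = λ³ - tr·λ² + c_1·λ - det, where tr = trace, c_1 = sum of the principal 2×2 minors, det = det(Sigma):
  tr = 6 + 3 + 3 = 12,
  c_1 = (6·3 - (1)²) + (6·3 - (1)²) + (3·3 - (0)²) = 17 + 17 + 9 = 43,
  det = 6·(3·3 - (0)²) - (1)·((1)·3 - (0)·(1)) + (1)·((1)·(0) - 3·(1)) = 6·(9) - (1)·(3) + (1)·(-3) = 48.
  So p(λ) = λ³ - 12λ² + 43λ - 48.
Step 2 — look for an integer root (rational root theorem: any rational root is an integer divisor of 48). Testing λ = 3:
  p(3) = 27 - 108 + 129 - 48 = 0  ✓
  Dividing out (λ - 3): p(λ) = (λ - 3)(λ² - 9λ + 16).
Step 3 — remaining eigenvalues from the quadratic λ² - 9λ + 16 = 0:
  Δ = 9² - 4·16 = 81 - 64 = 17,  λ = (9 ± √17)/2 = (9 ± 4.1231)/2 ≈ 6.5616 or 2.4384.
  Sorted: λ_1 = 6.5616,  λ_2 = 3,  λ_3 = 2.4384  (check: sum = 12 = tr ✓).

Step 4 — unit eigenvector for λ_1 ≈ 6.5616: v spans the null space of (Sigma - λ_1 I), whose rows are
  r_1 = (-0.5616, 1, 1),  r_2 = (1, -3.5616, 0),  r_3 = (1, 0, -3.5616).
  v is orthogonal to every row, so take v ∝ r_1 × r_2 = ((1)·(0) - (1)·(-3.5616), (1)·(1) - (-0.5616)·(0), (-0.5616)·(-3.5616) - (1)·(1)) ≈ (3.5616, 1, 1).
  Let u = (3.5616, 1, 1).
  ||u|| = √((3.5616)² + (1)² + (1)²) = √(14.6847) ≈ 3.8321,  v_1 = u/||u|| ≈ (0.9294, 0.261, 0.261) (||v_1|| = 1).

λ_1 = 6.5616,  λ_2 = 3,  λ_3 = 2.4384;  v_1 ≈ (0.9294, 0.261, 0.261)


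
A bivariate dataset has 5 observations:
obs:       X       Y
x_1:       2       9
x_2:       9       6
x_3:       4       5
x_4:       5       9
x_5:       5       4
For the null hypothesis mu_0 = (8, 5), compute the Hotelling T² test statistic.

Step 1 — sample mean vector:
  mean(X) = (2 + 9 + 4 + 5 + 5) / 5 = 25/5 = 5
  mean(Y) = (9 + 6 + 5 + 9 + 4) / 5 = 33/5 = 6.6
  x̄ = (5, 6.6),  deviation x̄ - mu_0 = (5, 6.6) - (8, 5) = (-3, 1.6).

Step 2 — sample covariance matrix, S[i,j] = (1/(n-1)) · Σ_k (x_{k,i} - mean_i) · (x_{k,j} - mean_j), divisor n-1 = 4:
  S[X,X] = ((-3)·(-3) + (4)·(4) + (-1)·(-1) + (0)·(0) + (0)·(0)) / 4 = 26/4 = 6.5
  S[X,Y] = ((-3)·(2.4) + (4)·(-0.6) + (-1)·(-1.6) + (0)·(2.4) + (0)·(-2.6)) / 4 = -8/4 = -2
  S[Y,Y] = ((2.4)·(2.4) + (-0.6)·(-0.6) + (-1.6)·(-1.6) + (2.4)·(2.4) + (-2.6)·(-2.6)) / 4 = 21.2/4 = 5.3
  S = [[6.5, -2],
 [-2, 5.3]].

Step 3 — invert S. det(S) = 6.5·5.3 - (-2)² = 30.45.
  S^{-1} = (1/det) · [[d, -b], [-b, a]] = [[0.1741, 0.0657],
 [0.0657, 0.2135]].

Step 4 — quadratic form (x̄ - mu_0)^T · S^{-1} · (x̄ - mu_0):
  S^{-1} · (x̄ - mu_0) = (-0.4171, 0.1445),
  (x̄ - mu_0)^T · [...] = (-3)·(-0.4171) + (1.6)·(0.1445) = 1.4824.

Step 5 — scale by n: T² = 5 · 1.4824 = 7.4122.

T² ≈ 7.4122


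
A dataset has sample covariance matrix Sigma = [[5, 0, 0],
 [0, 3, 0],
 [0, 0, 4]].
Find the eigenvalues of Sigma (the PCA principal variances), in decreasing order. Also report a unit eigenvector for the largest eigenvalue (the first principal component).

Step 1 — characteristic polynomial p(λ) = det(λI - Sigma) = λ³ - tr·λ² + c_1·λ - det, where tr = trace, c_1 = sum of the principal 2×2 minors, det = det(Sigma):
  tr = 5 + 3 + 4 = 12,
  c_1 = (5·3 - (0)²) + (5·4 - (0)²) + (3·4 - (0)²) = 15 + 20 + 12 = 47,
  det = 5·(3·4 - (0)²) - (0)·((0)·4 - (0)·(0)) + (0)·((0)·(0) - 3·(0)) = 5·(12) - (0)·(0) + (0)·(0) = 60.
  So p(λ) = λ³ - 12λ² + 47λ - 60.
Step 2 — look for an integer root (rational root theorem: any rational root is an integer divisor of 60). Testing λ = 3:
  p(3) = 27 - 108 + 141 - 60 = 0  ✓
  Dividing out (λ - 3): p(λ) = (λ - 3)(λ² - 9λ + 20).
Step 3 — remaining eigenvalues from the quadratic λ² - 9λ + 20 = 0:
  Δ = 9² - 4·20 = 81 - 80 = 1,  λ = (9 ± √1)/2 = (9 ± 1)/2 = 5 or 4.
  Sorted: λ_1 = 5,  λ_2 = 4,  λ_3 = 3  (check: sum = 12 = tr ✓).

Step 4 — unit eigenvector for λ_1 = 5: v spans the null space of (Sigma - λ_1 I), whose rows are
  r_1 = (0, 0, 0),  r_2 = (0, -2, 0),  r_3 = (0, 0, -1).
  v is orthogonal to every row, so take v ∝ r_2 × r_3 = ((-2)·(-1) - (0)·(0), (0)·(0) - (0)·(-1), (0)·(0) - (-2)·(0)) = (2, 0, 0).
  Rescale (divide by 2): u = (1, 0, 0).
  ||u|| = √((1)² + (0)² + (0)²) = √(1) = 1,  v_1 = u/||u|| ≈ (1, 0, 0) (||v_1|| = 1).

λ_1 = 5,  λ_2 = 4,  λ_3 = 3;  v_1 ≈ (1, 0, 0)


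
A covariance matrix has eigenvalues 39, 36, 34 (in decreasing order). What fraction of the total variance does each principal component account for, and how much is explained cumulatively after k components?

Step 1 — total variance = trace(Sigma) = Σ λ_i = 39 + 36 + 34 = 109.

Step 2 — fraction explained by component i = λ_i / Σ λ:
  PC1: 39/109 = 0.3578
  PC2: 36/109 = 0.3303
  PC3: 34/109 = 0.3119

Step 3 — cumulative fraction after k components = (λ_1 + ... + λ_k) / Σ λ:
  k = 1: 39/109 = 0.3578
  k = 2: (39 + 36)/109 = 75/109 = 0.6881
  k = 3: (39 + 36 + 34)/109 = 109/109 = 1

Summary (fraction, with percent):

explained: PC1 0.3578 (35.78%), PC2 0.3303 (33.03%), PC3 0.3119 (31.19%);  cumulative: 0.3578, 0.6881, 1


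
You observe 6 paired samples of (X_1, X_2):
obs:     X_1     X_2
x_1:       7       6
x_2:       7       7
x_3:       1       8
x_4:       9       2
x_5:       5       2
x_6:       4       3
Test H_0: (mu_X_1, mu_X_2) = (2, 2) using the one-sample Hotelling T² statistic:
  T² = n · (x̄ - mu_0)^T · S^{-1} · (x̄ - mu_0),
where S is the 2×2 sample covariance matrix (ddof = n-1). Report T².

Step 1 — sample mean vector:
  mean(X_1) = (7 + 7 + 1 + 9 + 5 + 4) / 6 = 33/6 = 5.5
  mean(X_2) = (6 + 7 + 8 + 2 + 2 + 3) / 6 = 28/6 = 4.6667
  x̄ = (5.5, 4.6667),  deviation x̄ - mu_0 = (5.5, 4.6667) - (2, 2) = (3.5, 2.6667).

Step 2 — sample covariance matrix, S[i,j] = (1/(n-1)) · Σ_k (x_{k,i} - mean_i) · (x_{k,j} - mean_j), divisor n-1 = 5:
  S[X_1,X_1] = ((1.5)·(1.5) + (1.5)·(1.5) + (-4.5)·(-4.5) + (3.5)·(3.5) + (-0.5)·(-0.5) + (-1.5)·(-1.5)) / 5 = 39.5/5 = 7.9
  S[X_1,X_2] = ((1.5)·(1.3333) + (1.5)·(2.3333) + (-4.5)·(3.3333) + (3.5)·(-2.6667) + (-0.5)·(-2.6667) + (-1.5)·(-1.6667)) / 5 = -15/5 = -3
  S[X_2,X_2] = ((1.3333)·(1.3333) + (2.3333)·(2.3333) + (3.3333)·(3.3333) + (-2.6667)·(-2.6667) + (-2.6667)·(-2.6667) + (-1.6667)·(-1.6667)) / 5 = 35.3333/5 = 7.0667
  S = [[7.9, -3],
 [-3, 7.0667]].

Step 3 — invert S. det(S) = 7.9·7.0667 - (-3)² = 46.8267.
  S^{-1} = (1/det) · [[d, -b], [-b, a]] = [[0.1509, 0.0641],
 [0.0641, 0.1687]].

Step 4 — quadratic form (x̄ - mu_0)^T · S^{-1} · (x̄ - mu_0):
  S^{-1} · (x̄ - mu_0) = (0.699, 0.6741),
  (x̄ - mu_0)^T · [...] = (3.5)·(0.699) + (2.6667)·(0.6741) = 4.2443.

Step 5 — scale by n: T² = 6 · 4.2443 = 25.4655.

T² ≈ 25.4655


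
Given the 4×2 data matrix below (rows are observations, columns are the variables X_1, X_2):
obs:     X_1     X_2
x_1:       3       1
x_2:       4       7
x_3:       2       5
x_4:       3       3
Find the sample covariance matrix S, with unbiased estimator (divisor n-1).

Step 1 — column means:
  mean(X_1) = (3 + 4 + 2 + 3) / 4 = 12/4 = 3
  mean(X_2) = (1 + 7 + 5 + 3) / 4 = 16/4 = 4

Step 2 — sample covariance S[i,j] = (1/(n-1)) · Σ_k (x_{k,i} - mean_i) · (x_{k,j} - mean_j), with n-1 = 3.
  S[X_1,X_1] = ((0)·(0) + (1)·(1) + (-1)·(-1) + (0)·(0)) / 3 = 2/3 = 0.6667
  S[X_1,X_2] = ((0)·(-3) + (1)·(3) + (-1)·(1) + (0)·(-1)) / 3 = 2/3 = 0.6667
  S[X_2,X_2] = ((-3)·(-3) + (3)·(3) + (1)·(1) + (-1)·(-1)) / 3 = 20/3 = 6.6667

S is symmetric (S[j,i] = S[i,j]). Assembling:

S = [[0.6667, 0.6667],
 [0.6667, 6.6667]]


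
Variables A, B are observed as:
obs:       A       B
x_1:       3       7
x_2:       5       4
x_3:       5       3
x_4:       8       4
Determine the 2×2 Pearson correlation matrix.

Step 1 — column means:
  mean(A) = (3 + 5 + 5 + 8) / 4 = 21/4 = 5.25
  mean(B) = (7 + 4 + 3 + 4) / 4 = 18/4 = 4.5

Step 2 — sample variances and covariances s[i,j] = (1/(n-1)) · Σ_k (x_{k,i} - mean_i) · (x_{k,j} - mean_j), with n-1 = 3:
  s[A,A] = ((-2.25)·(-2.25) + (-0.25)·(-0.25) + (-0.25)·(-0.25) + (2.75)·(2.75)) / 3 = 12.75/3 = 4.25
  s[A,B] = ((-2.25)·(2.5) + (-0.25)·(-0.5) + (-0.25)·(-1.5) + (2.75)·(-0.5)) / 3 = -6.5/3 = -2.1667
  s[B,B] = ((2.5)·(2.5) + (-0.5)·(-0.5) + (-1.5)·(-1.5) + (-0.5)·(-0.5)) / 3 = 9/3 = 3
  Sample standard deviations s_i = √(s[i,i]):
  s(A) = √(4.25) = 2.0616
  s(B) = √(3) = 1.7321

Step 3 — r_{ij} = s_{ij} / (s_i · s_j):
  r[A,A] = 1 (diagonal).
  r[A,B] = -2.1667 / (2.0616 · 1.7321) = -2.1667 / 3.5707 = -0.6068
  r[B,B] = 1 (diagonal).

R is symmetric with unit diagonal. Assembling:

R = [[1, -0.6068],
 [-0.6068, 1]]


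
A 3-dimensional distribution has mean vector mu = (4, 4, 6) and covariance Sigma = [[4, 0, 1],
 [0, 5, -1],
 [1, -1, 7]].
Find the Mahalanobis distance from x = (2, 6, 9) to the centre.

Step 1 — centre the observation: (x - mu) = (-2, 2, 3).

Step 2 — invert Sigma (cofactor / det for 3×3, or solve directly):
  Sigma^{-1} = [[0.2595, -0.0076, -0.0382],
 [-0.0076, 0.2061, 0.0305],
 [-0.0382, 0.0305, 0.1527]].

Step 3 — form the quadratic (x - mu)^T · Sigma^{-1} · (x - mu):
  Sigma^{-1} · (x - mu) = (-0.6489, 0.5191, 0.5954).
  (x - mu)^T · [Sigma^{-1} · (x - mu)] = (-2)·(-0.6489) + (2)·(0.5191) + (3)·(0.5954) = 4.1221.

Step 4 — take square root: d = √(4.1221) ≈ 2.0303.

d(x, mu) = √(4.1221) ≈ 2.0303


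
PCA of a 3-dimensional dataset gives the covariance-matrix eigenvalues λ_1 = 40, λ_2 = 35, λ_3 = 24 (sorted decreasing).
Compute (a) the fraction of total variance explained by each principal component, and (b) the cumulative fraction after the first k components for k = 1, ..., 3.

Step 1 — total variance = trace(Sigma) = Σ λ_i = 40 + 35 + 24 = 99.

Step 2 — fraction explained by component i = λ_i / Σ λ:
  PC1: 40/99 = 0.404
  PC2: 35/99 = 0.3535
  PC3: 24/99 = 0.2424

Step 3 — cumulative fraction after k components = (λ_1 + ... + λ_k) / Σ λ:
  k = 1: 40/99 = 0.404
  k = 2: (40 + 35)/99 = 75/99 = 0.7576
  k = 3: (40 + 35 + 24)/99 = 99/99 = 1

Summary (fraction, with percent):

explained: PC1 0.404 (40.4%), PC2 0.3535 (35.35%), PC3 0.2424 (24.24%);  cumulative: 0.404, 0.7576, 1


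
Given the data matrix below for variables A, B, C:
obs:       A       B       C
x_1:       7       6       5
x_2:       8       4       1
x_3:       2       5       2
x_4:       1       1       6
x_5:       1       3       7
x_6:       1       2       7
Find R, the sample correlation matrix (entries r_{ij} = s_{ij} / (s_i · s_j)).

Step 1 — column means:
  mean(A) = (7 + 8 + 2 + 1 + 1 + 1) / 6 = 20/6 = 3.3333
  mean(B) = (6 + 4 + 5 + 1 + 3 + 2) / 6 = 21/6 = 3.5
  mean(C) = (5 + 1 + 2 + 6 + 7 + 7) / 6 = 28/6 = 4.6667

Step 2 — sample variances and covariances s[i,j] = (1/(n-1)) · Σ_k (x_{k,i} - mean_i) · (x_{k,j} - mean_j), with n-1 = 5:
  s[A,A] = ((3.6667)·(3.6667) + (4.6667)·(4.6667) + (-1.3333)·(-1.3333) + (-2.3333)·(-2.3333) + (-2.3333)·(-2.3333) + (-2.3333)·(-2.3333)) / 5 = 53.3333/5 = 10.6667
  s[A,B] = ((3.6667)·(2.5) + (4.6667)·(0.5) + (-1.3333)·(1.5) + (-2.3333)·(-2.5) + (-2.3333)·(-0.5) + (-2.3333)·(-1.5)) / 5 = 20/5 = 4
  s[A,C] = ((3.6667)·(0.3333) + (4.6667)·(-3.6667) + (-1.3333)·(-2.6667) + (-2.3333)·(1.3333) + (-2.3333)·(2.3333) + (-2.3333)·(2.3333)) / 5 = -26.3333/5 = -5.2667
  s[B,B] = ((2.5)·(2.5) + (0.5)·(0.5) + (1.5)·(1.5) + (-2.5)·(-2.5) + (-0.5)·(-0.5) + (-1.5)·(-1.5)) / 5 = 17.5/5 = 3.5
  s[B,C] = ((2.5)·(0.3333) + (0.5)·(-3.6667) + (1.5)·(-2.6667) + (-2.5)·(1.3333) + (-0.5)·(2.3333) + (-1.5)·(2.3333)) / 5 = -13/5 = -2.6
  s[C,C] = ((0.3333)·(0.3333) + (-3.6667)·(-3.6667) + (-2.6667)·(-2.6667) + (1.3333)·(1.3333) + (2.3333)·(2.3333) + (2.3333)·(2.3333)) / 5 = 33.3333/5 = 6.6667
  Sample standard deviations s_i = √(s[i,i]):
  s(A) = √(10.6667) = 3.266
  s(B) = √(3.5) = 1.8708
  s(C) = √(6.6667) = 2.582

Step 3 — r_{ij} = s_{ij} / (s_i · s_j):
  r[A,A] = 1 (diagonal).
  r[A,B] = 4 / (3.266 · 1.8708) = 4 / 6.1101 = 0.6547
  r[A,C] = -5.2667 / (3.266 · 2.582) = -5.2667 / 8.4327 = -0.6245
  r[B,B] = 1 (diagonal).
  r[B,C] = -2.6 / (1.8708 · 2.582) = -2.6 / 4.8305 = -0.5383
  r[C,C] = 1 (diagonal).

R is symmetric with unit diagonal. Assembling:

R = [[1, 0.6547, -0.6245],
 [0.6547, 1, -0.5383],
 [-0.6245, -0.5383, 1]]


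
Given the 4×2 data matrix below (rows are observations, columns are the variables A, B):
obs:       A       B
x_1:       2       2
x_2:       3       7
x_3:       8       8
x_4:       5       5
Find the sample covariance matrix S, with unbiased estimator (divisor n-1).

Step 1 — column means:
  mean(A) = (2 + 3 + 8 + 5) / 4 = 18/4 = 4.5
  mean(B) = (2 + 7 + 8 + 5) / 4 = 22/4 = 5.5

Step 2 — sample covariance S[i,j] = (1/(n-1)) · Σ_k (x_{k,i} - mean_i) · (x_{k,j} - mean_j), with n-1 = 3.
  S[A,A] = ((-2.5)·(-2.5) + (-1.5)·(-1.5) + (3.5)·(3.5) + (0.5)·(0.5)) / 3 = 21/3 = 7
  S[A,B] = ((-2.5)·(-3.5) + (-1.5)·(1.5) + (3.5)·(2.5) + (0.5)·(-0.5)) / 3 = 15/3 = 5
  S[B,B] = ((-3.5)·(-3.5) + (1.5)·(1.5) + (2.5)·(2.5) + (-0.5)·(-0.5)) / 3 = 21/3 = 7

S is symmetric (S[j,i] = S[i,j]). Assembling:

S = [[7, 5],
 [5, 7]]


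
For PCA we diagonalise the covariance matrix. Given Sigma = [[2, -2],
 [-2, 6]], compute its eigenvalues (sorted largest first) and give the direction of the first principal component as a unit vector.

Step 1 — characteristic polynomial of 2×2 Sigma:
  det(Sigma - λI) = λ² - trace · λ + det = 0.
  trace = 2 + 6 = 8, det = 2·6 - (-2)² = 8.
Step 2 — discriminant:
  Δ = trace² - 4·det = 64 - 32 = 32.
Step 3 — eigenvalues:
  λ = (trace ± √Δ)/2 = (8 ± 5.6569)/2,
  λ_1 = 6.8284,  λ_2 = 1.1716.

Step 4 — unit eigenvector for λ_1: solve (Sigma - λ_1 I)v = 0. First row:
  (2 - 6.8284)·v_x + (-2)·v_y = 0, i.e. (-4.8284)·v_x + (-2)·v_y = 0,
  so v ∝ (b, λ_1 - a) = (-2, 4.8284); multiply by -1 so the first entry is positive: u = (2, -4.8284).
  ||u|| = √((2)² + (-4.8284)²) = √(27.3137) ≈ 5.2263,
  v_1 = u/||u|| ≈ (0.3827, -0.9239) (||v_1|| = 1).

λ_1 = 6.8284,  λ_2 = 1.1716;  v_1 ≈ (0.3827, -0.9239)


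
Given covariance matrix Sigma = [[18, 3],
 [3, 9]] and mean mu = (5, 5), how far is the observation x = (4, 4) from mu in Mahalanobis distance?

Step 1 — centre the observation: (x - mu) = (-1, -1).

Step 2 — invert Sigma. det(Sigma) = 18·9 - (3)² = 153.
  Sigma^{-1} = (1/det) · [[d, -b], [-b, a]] = [[0.0588, -0.0196],
 [-0.0196, 0.1176]].

Step 3 — form the quadratic (x - mu)^T · Sigma^{-1} · (x - mu):
  Sigma^{-1} · (x - mu) = (-0.0392, -0.098).
  (x - mu)^T · [Sigma^{-1} · (x - mu)] = (-1)·(-0.0392) + (-1)·(-0.098) = 0.1373.

Step 4 — take square root: d = √(0.1373) ≈ 0.3705.

d(x, mu) = √(0.1373) ≈ 0.3705


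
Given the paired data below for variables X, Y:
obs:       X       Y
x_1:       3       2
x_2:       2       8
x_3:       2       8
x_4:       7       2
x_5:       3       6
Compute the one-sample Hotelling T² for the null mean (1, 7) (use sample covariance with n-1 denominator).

Step 1 — sample mean vector:
  mean(X) = (3 + 2 + 2 + 7 + 3) / 5 = 17/5 = 3.4
  mean(Y) = (2 + 8 + 8 + 2 + 6) / 5 = 26/5 = 5.2
  x̄ = (3.4, 5.2),  deviation x̄ - mu_0 = (3.4, 5.2) - (1, 7) = (2.4, -1.8).

Step 2 — sample covariance matrix, S[i,j] = (1/(n-1)) · Σ_k (x_{k,i} - mean_i) · (x_{k,j} - mean_j), divisor n-1 = 4:
  S[X,X] = ((-0.4)·(-0.4) + (-1.4)·(-1.4) + (-1.4)·(-1.4) + (3.6)·(3.6) + (-0.4)·(-0.4)) / 4 = 17.2/4 = 4.3
  S[X,Y] = ((-0.4)·(-3.2) + (-1.4)·(2.8) + (-1.4)·(2.8) + (3.6)·(-3.2) + (-0.4)·(0.8)) / 4 = -18.4/4 = -4.6
  S[Y,Y] = ((-3.2)·(-3.2) + (2.8)·(2.8) + (2.8)·(2.8) + (-3.2)·(-3.2) + (0.8)·(0.8)) / 4 = 36.8/4 = 9.2
  S = [[4.3, -4.6],
 [-4.6, 9.2]].

Step 3 — invert S. det(S) = 4.3·9.2 - (-4.6)² = 18.4.
  S^{-1} = (1/det) · [[d, -b], [-b, a]] = [[0.5, 0.25],
 [0.25, 0.2337]].

Step 4 — quadratic form (x̄ - mu_0)^T · S^{-1} · (x̄ - mu_0):
  S^{-1} · (x̄ - mu_0) = (0.75, 0.1793),
  (x̄ - mu_0)^T · [...] = (2.4)·(0.75) + (-1.8)·(0.1793) = 1.4772.

Step 5 — scale by n: T² = 5 · 1.4772 = 7.3859.

T² ≈ 7.3859


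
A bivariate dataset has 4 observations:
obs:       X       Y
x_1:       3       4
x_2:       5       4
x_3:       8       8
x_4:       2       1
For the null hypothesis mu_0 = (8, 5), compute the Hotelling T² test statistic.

Step 1 — sample mean vector:
  mean(X) = (3 + 5 + 8 + 2) / 4 = 18/4 = 4.5
  mean(Y) = (4 + 4 + 8 + 1) / 4 = 17/4 = 4.25
  x̄ = (4.5, 4.25),  deviation x̄ - mu_0 = (4.5, 4.25) - (8, 5) = (-3.5, -0.75).

Step 2 — sample covariance matrix, S[i,j] = (1/(n-1)) · Σ_k (x_{k,i} - mean_i) · (x_{k,j} - mean_j), divisor n-1 = 3:
  S[X,X] = ((-1.5)·(-1.5) + (0.5)·(0.5) + (3.5)·(3.5) + (-2.5)·(-2.5)) / 3 = 21/3 = 7
  S[X,Y] = ((-1.5)·(-0.25) + (0.5)·(-0.25) + (3.5)·(3.75) + (-2.5)·(-3.25)) / 3 = 21.5/3 = 7.1667
  S[Y,Y] = ((-0.25)·(-0.25) + (-0.25)·(-0.25) + (3.75)·(3.75) + (-3.25)·(-3.25)) / 3 = 24.75/3 = 8.25
  S = [[7, 7.1667],
 [7.1667, 8.25]].

Step 3 — invert S. det(S) = 7·8.25 - (7.1667)² = 6.3889.
  S^{-1} = (1/det) · [[d, -b], [-b, a]] = [[1.2913, -1.1217],
 [-1.1217, 1.0957]].

Step 4 — quadratic form (x̄ - mu_0)^T · S^{-1} · (x̄ - mu_0):
  S^{-1} · (x̄ - mu_0) = (-3.6783, 3.1043),
  (x̄ - mu_0)^T · [...] = (-3.5)·(-3.6783) + (-0.75)·(3.1043) = 10.5457.

Step 5 — scale by n: T² = 4 · 10.5457 = 42.1826.

T² ≈ 42.1826


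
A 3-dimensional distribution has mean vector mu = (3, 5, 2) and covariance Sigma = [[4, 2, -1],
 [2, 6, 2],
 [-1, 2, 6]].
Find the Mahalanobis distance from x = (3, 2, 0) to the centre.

Step 1 — centre the observation: (x - mu) = (0, -3, -2).

Step 2 — invert Sigma (cofactor / det for 3×3, or solve directly):
  Sigma^{-1} = [[0.3556, -0.1556, 0.1111],
 [-0.1556, 0.2556, -0.1111],
 [0.1111, -0.1111, 0.2222]].

Step 3 — form the quadratic (x - mu)^T · Sigma^{-1} · (x - mu):
  Sigma^{-1} · (x - mu) = (0.2444, -0.5444, -0.1111).
  (x - mu)^T · [Sigma^{-1} · (x - mu)] = (0)·(0.2444) + (-3)·(-0.5444) + (-2)·(-0.1111) = 1.8556.

Step 4 — take square root: d = √(1.8556) ≈ 1.3622.

d(x, mu) = √(1.8556) ≈ 1.3622


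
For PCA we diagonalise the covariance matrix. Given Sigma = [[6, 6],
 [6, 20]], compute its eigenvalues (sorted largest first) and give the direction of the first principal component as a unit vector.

Step 1 — characteristic polynomial of 2×2 Sigma:
  det(Sigma - λI) = λ² - trace · λ + det = 0.
  trace = 6 + 20 = 26, det = 6·20 - (6)² = 84.
Step 2 — discriminant:
  Δ = trace² - 4·det = 676 - 336 = 340.
Step 3 — eigenvalues:
  λ = (trace ± √Δ)/2 = (26 ± 18.4391)/2,
  λ_1 = 22.2195,  λ_2 = 3.7805.

Step 4 — unit eigenvector for λ_1: solve (Sigma - λ_1 I)v = 0. First row:
  (6 - 22.2195)·v_x + (6)·v_y = 0, i.e. (-16.2195)·v_x + (6)·v_y = 0,
  so v ∝ (b, λ_1 - a) = (6, 16.2195) = u.
  ||u|| = √((6)² + (16.2195)²) = √(299.0736) ≈ 17.2937,
  v_1 = u/||u|| ≈ (0.3469, 0.9379) (||v_1|| = 1).

λ_1 = 22.2195,  λ_2 = 3.7805;  v_1 ≈ (0.3469, 0.9379)


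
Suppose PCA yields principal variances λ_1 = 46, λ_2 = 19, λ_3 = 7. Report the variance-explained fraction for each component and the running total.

Step 1 — total variance = trace(Sigma) = Σ λ_i = 46 + 19 + 7 = 72.

Step 2 — fraction explained by component i = λ_i / Σ λ:
  PC1: 46/72 = 0.6389
  PC2: 19/72 = 0.2639
  PC3: 7/72 = 0.0972

Step 3 — cumulative fraction after k components = (λ_1 + ... + λ_k) / Σ λ:
  k = 1: 46/72 = 0.6389
  k = 2: (46 + 19)/72 = 65/72 = 0.9028
  k = 3: (46 + 19 + 7)/72 = 72/72 = 1

Summary (fraction, with percent):

explained: PC1 0.6389 (63.89%), PC2 0.2639 (26.39%), PC3 0.0972 (9.72%);  cumulative: 0.6389, 0.9028, 1


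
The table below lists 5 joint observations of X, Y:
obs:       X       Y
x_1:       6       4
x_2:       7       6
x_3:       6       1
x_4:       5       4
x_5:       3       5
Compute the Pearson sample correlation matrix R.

Step 1 — column means:
  mean(X) = (6 + 7 + 6 + 5 + 3) / 5 = 27/5 = 5.4
  mean(Y) = (4 + 6 + 1 + 4 + 5) / 5 = 20/5 = 4

Step 2 — sample variances and covariances s[i,j] = (1/(n-1)) · Σ_k (x_{k,i} - mean_i) · (x_{k,j} - mean_j), with n-1 = 4:
  s[X,X] = ((0.6)·(0.6) + (1.6)·(1.6) + (0.6)·(0.6) + (-0.4)·(-0.4) + (-2.4)·(-2.4)) / 4 = 9.2/4 = 2.3
  s[X,Y] = ((0.6)·(0) + (1.6)·(2) + (0.6)·(-3) + (-0.4)·(0) + (-2.4)·(1)) / 4 = -1/4 = -0.25
  s[Y,Y] = ((0)·(0) + (2)·(2) + (-3)·(-3) + (0)·(0) + (1)·(1)) / 4 = 14/4 = 3.5
  Sample standard deviations s_i = √(s[i,i]):
  s(X) = √(2.3) = 1.5166
  s(Y) = √(3.5) = 1.8708

Step 3 — r_{ij} = s_{ij} / (s_i · s_j):
  r[X,X] = 1 (diagonal).
  r[X,Y] = -0.25 / (1.5166 · 1.8708) = -0.25 / 2.8373 = -0.0881
  r[Y,Y] = 1 (diagonal).

R is symmetric with unit diagonal. Assembling:

R = [[1, -0.0881],
 [-0.0881, 1]]


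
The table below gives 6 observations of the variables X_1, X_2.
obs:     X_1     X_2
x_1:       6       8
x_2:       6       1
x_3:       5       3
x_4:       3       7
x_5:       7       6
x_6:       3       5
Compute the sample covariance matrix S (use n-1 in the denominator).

Step 1 — column means:
  mean(X_1) = (6 + 6 + 5 + 3 + 7 + 3) / 6 = 30/6 = 5
  mean(X_2) = (8 + 1 + 3 + 7 + 6 + 5) / 6 = 30/6 = 5

Step 2 — sample covariance S[i,j] = (1/(n-1)) · Σ_k (x_{k,i} - mean_i) · (x_{k,j} - mean_j), with n-1 = 5.
  S[X_1,X_1] = ((1)·(1) + (1)·(1) + (0)·(0) + (-2)·(-2) + (2)·(2) + (-2)·(-2)) / 5 = 14/5 = 2.8
  S[X_1,X_2] = ((1)·(3) + (1)·(-4) + (0)·(-2) + (-2)·(2) + (2)·(1) + (-2)·(0)) / 5 = -3/5 = -0.6
  S[X_2,X_2] = ((3)·(3) + (-4)·(-4) + (-2)·(-2) + (2)·(2) + (1)·(1) + (0)·(0)) / 5 = 34/5 = 6.8

S is symmetric (S[j,i] = S[i,j]). Assembling:

S = [[2.8, -0.6],
 [-0.6, 6.8]]


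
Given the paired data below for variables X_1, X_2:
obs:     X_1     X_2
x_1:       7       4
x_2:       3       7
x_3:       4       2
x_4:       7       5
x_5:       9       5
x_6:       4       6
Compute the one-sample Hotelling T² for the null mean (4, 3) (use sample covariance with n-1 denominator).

Step 1 — sample mean vector:
  mean(X_1) = (7 + 3 + 4 + 7 + 9 + 4) / 6 = 34/6 = 5.6667
  mean(X_2) = (4 + 7 + 2 + 5 + 5 + 6) / 6 = 29/6 = 4.8333
  x̄ = (5.6667, 4.8333),  deviation x̄ - mu_0 = (5.6667, 4.8333) - (4, 3) = (1.6667, 1.8333).

Step 2 — sample covariance matrix, S[i,j] = (1/(n-1)) · Σ_k (x_{k,i} - mean_i) · (x_{k,j} - mean_j), divisor n-1 = 5:
  S[X_1,X_1] = ((1.3333)·(1.3333) + (-2.6667)·(-2.6667) + (-1.6667)·(-1.6667) + (1.3333)·(1.3333) + (3.3333)·(3.3333) + (-1.6667)·(-1.6667)) / 5 = 27.3333/5 = 5.4667
  S[X_1,X_2] = ((1.3333)·(-0.8333) + (-2.6667)·(2.1667) + (-1.6667)·(-2.8333) + (1.3333)·(0.1667) + (3.3333)·(0.1667) + (-1.6667)·(1.1667)) / 5 = -3.3333/5 = -0.6667
  S[X_2,X_2] = ((-0.8333)·(-0.8333) + (2.1667)·(2.1667) + (-2.8333)·(-2.8333) + (0.1667)·(0.1667) + (0.1667)·(0.1667) + (1.1667)·(1.1667)) / 5 = 14.8333/5 = 2.9667
  S = [[5.4667, -0.6667],
 [-0.6667, 2.9667]].

Step 3 — invert S. det(S) = 5.4667·2.9667 - (-0.6667)² = 15.7733.
  S^{-1} = (1/det) · [[d, -b], [-b, a]] = [[0.1881, 0.0423],
 [0.0423, 0.3466]].

Step 4 — quadratic form (x̄ - mu_0)^T · S^{-1} · (x̄ - mu_0):
  S^{-1} · (x̄ - mu_0) = (0.391, 0.7058),
  (x̄ - mu_0)^T · [...] = (1.6667)·(0.391) + (1.8333)·(0.7058) = 1.9456.

Step 5 — scale by n: T² = 6 · 1.9456 = 11.6737.

T² ≈ 11.6737
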